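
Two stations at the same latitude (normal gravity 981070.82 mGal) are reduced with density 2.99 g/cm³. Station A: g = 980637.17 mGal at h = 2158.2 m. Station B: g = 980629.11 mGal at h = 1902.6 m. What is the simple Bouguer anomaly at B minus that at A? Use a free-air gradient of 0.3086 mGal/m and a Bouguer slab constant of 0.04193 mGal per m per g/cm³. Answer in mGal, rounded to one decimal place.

Δg_SB(A) = 980637.17 − 981070.82 + 0.3086×2158.2 − 0.04193×2.99×2158.2 = -38.20 mGal
Δg_SB(B) = 980629.11 − 981070.82 + 0.3086×1902.6 − 0.04193×2.99×1902.6 = -93.10 mGal
Difference = -93.10 − (-38.20) = -54.90 mGal

-54.9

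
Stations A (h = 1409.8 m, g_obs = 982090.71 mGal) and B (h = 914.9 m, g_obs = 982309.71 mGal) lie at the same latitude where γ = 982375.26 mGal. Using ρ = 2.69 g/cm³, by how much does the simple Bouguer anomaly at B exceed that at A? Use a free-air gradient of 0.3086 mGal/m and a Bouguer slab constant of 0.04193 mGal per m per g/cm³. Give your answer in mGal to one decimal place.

122.1

Δg_SB(A) = 982090.71 − 982375.26 + 0.3086×1409.8 − 0.04193×2.69×1409.8 = -8.50 mGal
Δg_SB(B) = 982309.71 − 982375.26 + 0.3086×914.9 − 0.04193×2.69×914.9 = 113.60 mGal
Difference = 113.60 − (-8.50) = 122.10 mGal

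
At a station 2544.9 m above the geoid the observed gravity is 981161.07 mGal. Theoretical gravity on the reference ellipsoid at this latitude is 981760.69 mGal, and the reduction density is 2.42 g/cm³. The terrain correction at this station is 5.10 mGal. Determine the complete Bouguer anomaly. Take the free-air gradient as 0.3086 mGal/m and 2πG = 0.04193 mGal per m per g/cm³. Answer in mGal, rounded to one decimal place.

-67.4

Free-air correction = 0.3086 × 2544.9 = 785.36 mGal
Free-air anomaly = 981161.07 − 981760.69 + (785.36) = 185.74 mGal
Bouguer slab correction = 0.04193 × 2.42 × 2544.9 = 258.23 mGal
Simple Bouguer anomaly = 185.74 − (258.23) = -72.49 mGal
Complete Bouguer anomaly = -72.49 + 5.10 = -67.39 mGal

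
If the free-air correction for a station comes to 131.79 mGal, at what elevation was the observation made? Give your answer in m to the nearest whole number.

427

h = 131.79 / 0.3086 = 427.06 m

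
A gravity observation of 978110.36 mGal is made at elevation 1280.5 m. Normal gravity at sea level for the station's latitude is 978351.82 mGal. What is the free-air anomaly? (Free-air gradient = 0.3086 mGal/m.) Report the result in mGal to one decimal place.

153.7

Free-air correction = 0.3086 × 1280.5 = 395.16 mGal
Free-air anomaly = 978110.36 − 978351.82 + (395.16) = 153.70 mGal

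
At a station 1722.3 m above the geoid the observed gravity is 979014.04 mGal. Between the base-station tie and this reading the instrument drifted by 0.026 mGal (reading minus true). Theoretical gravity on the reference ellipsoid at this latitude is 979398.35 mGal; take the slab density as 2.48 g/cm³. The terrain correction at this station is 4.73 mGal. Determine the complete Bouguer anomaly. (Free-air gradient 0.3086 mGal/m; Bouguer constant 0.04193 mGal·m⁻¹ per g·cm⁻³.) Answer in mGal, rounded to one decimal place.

Drift-corrected reading = 979014.04 − (0.026) = 979014.014 mGal
Free-air correction = 0.3086 × 1722.3 = 531.50 mGal
Free-air anomaly = 979014.014 − 979398.35 + (531.50) = 147.164 mGal
Bouguer slab correction = 0.04193 × 2.48 × 1722.3 = 179.10 mGal
Simple Bouguer anomaly = 147.164 − (179.10) = -31.936 mGal
Complete Bouguer anomaly = -31.936 + 4.73 = -27.206 mGal

-27.2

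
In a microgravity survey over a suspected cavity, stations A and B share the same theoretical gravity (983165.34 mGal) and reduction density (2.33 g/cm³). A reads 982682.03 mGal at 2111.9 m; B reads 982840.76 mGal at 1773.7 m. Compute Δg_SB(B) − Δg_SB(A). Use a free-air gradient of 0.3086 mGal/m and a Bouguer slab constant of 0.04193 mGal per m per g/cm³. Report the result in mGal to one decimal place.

Δg_SB(A) = 982682.03 − 983165.34 + 0.3086×2111.9 − 0.04193×2.33×2111.9 = -37.90 mGal
Δg_SB(B) = 982840.76 − 983165.34 + 0.3086×1773.7 − 0.04193×2.33×1773.7 = 49.50 mGal
Difference = 49.50 − (-37.90) = 87.40 mGal

87.4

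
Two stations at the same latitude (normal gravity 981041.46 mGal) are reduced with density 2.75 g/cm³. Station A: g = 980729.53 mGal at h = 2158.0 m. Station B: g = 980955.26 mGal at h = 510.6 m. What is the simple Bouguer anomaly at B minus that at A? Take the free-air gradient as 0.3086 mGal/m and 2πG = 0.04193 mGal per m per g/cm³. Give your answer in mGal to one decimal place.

Δg_SB(A) = 980729.53 − 981041.46 + 0.3086×2158.0 − 0.04193×2.75×2158.0 = 105.20 mGal
Δg_SB(B) = 980955.26 − 981041.46 + 0.3086×510.6 − 0.04193×2.75×510.6 = 12.50 mGal
Difference = 12.50 − (105.20) = -92.70 mGal

-92.7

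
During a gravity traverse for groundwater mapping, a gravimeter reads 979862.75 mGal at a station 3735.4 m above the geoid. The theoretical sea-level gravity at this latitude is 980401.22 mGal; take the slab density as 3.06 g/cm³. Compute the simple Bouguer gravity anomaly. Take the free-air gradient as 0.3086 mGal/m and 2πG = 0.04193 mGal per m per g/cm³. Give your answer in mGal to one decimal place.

135.0

Free-air correction = 0.3086 × 3735.4 = 1152.74 mGal
Free-air anomaly = 979862.75 − 980401.22 + (1152.74) = 614.27 mGal
Bouguer slab correction = 0.04193 × 3.06 × 3735.4 = 479.27 mGal
Simple Bouguer anomaly = 614.27 − (479.27) = 135.00 mGal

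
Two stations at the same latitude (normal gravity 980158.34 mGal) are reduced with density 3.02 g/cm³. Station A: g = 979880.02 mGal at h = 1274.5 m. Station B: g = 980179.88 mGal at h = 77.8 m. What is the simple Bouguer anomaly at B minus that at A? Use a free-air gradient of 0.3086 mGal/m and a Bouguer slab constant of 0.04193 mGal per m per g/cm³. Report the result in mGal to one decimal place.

Δg_SB(A) = 979880.02 − 980158.34 + 0.3086×1274.5 − 0.04193×3.02×1274.5 = -46.40 mGal
Δg_SB(B) = 980179.88 − 980158.34 + 0.3086×77.8 − 0.04193×3.02×77.8 = 35.70 mGal
Difference = 35.70 − (-46.40) = 82.10 mGal

82.1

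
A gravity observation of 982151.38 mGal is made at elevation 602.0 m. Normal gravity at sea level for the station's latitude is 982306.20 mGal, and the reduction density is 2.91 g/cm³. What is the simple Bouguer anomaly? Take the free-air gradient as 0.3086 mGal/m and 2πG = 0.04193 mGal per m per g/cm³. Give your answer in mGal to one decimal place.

Free-air correction = 0.3086 × 602.0 = 185.78 mGal
Free-air anomaly = 982151.38 − 982306.20 + (185.78) = 30.96 mGal
Bouguer slab correction = 0.04193 × 2.91 × 602.0 = 73.45 mGal
Simple Bouguer anomaly = 30.96 − (73.45) = -42.49 mGal

-42.5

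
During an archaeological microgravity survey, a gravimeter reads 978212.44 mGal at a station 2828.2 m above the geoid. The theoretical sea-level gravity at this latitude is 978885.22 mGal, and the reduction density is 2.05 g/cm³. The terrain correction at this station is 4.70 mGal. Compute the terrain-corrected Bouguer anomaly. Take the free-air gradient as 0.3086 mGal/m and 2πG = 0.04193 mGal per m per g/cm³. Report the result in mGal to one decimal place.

-38.4

Free-air correction = 0.3086 × 2828.2 = 872.78 mGal
Free-air anomaly = 978212.44 − 978885.22 + (872.78) = 200.00 mGal
Bouguer slab correction = 0.04193 × 2.05 × 2828.2 = 243.10 mGal
Simple Bouguer anomaly = 200.00 − (243.10) = -43.10 mGal
Complete Bouguer anomaly = -43.10 + 4.70 = -38.40 mGal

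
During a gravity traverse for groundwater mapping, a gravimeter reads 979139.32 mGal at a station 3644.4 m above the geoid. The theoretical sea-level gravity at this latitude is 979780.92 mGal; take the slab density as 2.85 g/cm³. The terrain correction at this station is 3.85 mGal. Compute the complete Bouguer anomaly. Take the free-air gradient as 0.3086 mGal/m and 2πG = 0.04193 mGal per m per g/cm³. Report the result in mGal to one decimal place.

51.4

Free-air correction = 0.3086 × 3644.4 = 1124.66 mGal
Free-air anomaly = 979139.32 − 979780.92 + (1124.66) = 483.06 mGal
Bouguer slab correction = 0.04193 × 2.85 × 3644.4 = 435.51 mGal
Simple Bouguer anomaly = 483.06 − (435.51) = 47.55 mGal
Complete Bouguer anomaly = 47.55 + 3.85 = 51.40 mGal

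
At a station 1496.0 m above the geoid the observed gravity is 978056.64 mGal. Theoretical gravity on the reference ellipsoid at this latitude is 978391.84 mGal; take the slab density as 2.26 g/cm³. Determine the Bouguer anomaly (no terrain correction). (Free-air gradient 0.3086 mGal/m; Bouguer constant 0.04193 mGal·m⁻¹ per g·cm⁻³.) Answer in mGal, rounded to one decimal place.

-15.3

Free-air correction = 0.3086 × 1496.0 = 461.67 mGal
Free-air anomaly = 978056.64 − 978391.84 + (461.67) = 126.47 mGal
Bouguer slab correction = 0.04193 × 2.26 × 1496.0 = 141.76 mGal
Simple Bouguer anomaly = 126.47 − (141.76) = -15.29 mGal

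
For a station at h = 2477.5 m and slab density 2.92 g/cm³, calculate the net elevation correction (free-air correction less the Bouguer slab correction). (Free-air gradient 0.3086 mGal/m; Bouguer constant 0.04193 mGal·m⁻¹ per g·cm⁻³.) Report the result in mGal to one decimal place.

461.2

Combined gradient = 0.3086 − 0.04193 × 2.92 = 0.1861644 mGal/m
Combined elevation correction = 0.1861644 × 2477.5 = 461.2 mGal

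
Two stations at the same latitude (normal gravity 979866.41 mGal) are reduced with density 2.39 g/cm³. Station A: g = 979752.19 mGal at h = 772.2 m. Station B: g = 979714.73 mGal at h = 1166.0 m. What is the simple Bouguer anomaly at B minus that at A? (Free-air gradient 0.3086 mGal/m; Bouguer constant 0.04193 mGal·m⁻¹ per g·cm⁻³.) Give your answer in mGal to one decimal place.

Δg_SB(A) = 979752.19 − 979866.41 + 0.3086×772.2 − 0.04193×2.39×772.2 = 46.70 mGal
Δg_SB(B) = 979714.73 − 979866.41 + 0.3086×1166.0 − 0.04193×2.39×1166.0 = 91.30 mGal
Difference = 91.30 − (46.70) = 44.60 mGal

44.6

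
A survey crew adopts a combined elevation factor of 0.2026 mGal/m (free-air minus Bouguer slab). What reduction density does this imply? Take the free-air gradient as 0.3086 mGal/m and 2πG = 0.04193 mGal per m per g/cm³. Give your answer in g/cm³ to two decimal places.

2.53

0.2026 = 0.3086 − 0.04193 × ρ
ρ = (0.3086 − 0.2026) / 0.04193 = 2.53 g/cm³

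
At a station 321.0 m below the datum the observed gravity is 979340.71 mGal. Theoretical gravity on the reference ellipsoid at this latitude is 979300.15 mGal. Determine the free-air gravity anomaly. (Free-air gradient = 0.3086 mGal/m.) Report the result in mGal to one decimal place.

-58.5

Free-air correction = 0.3086 × -321.0 = -99.06 mGal
Free-air anomaly = 979340.71 − 979300.15 + (-99.06) = -58.50 mGal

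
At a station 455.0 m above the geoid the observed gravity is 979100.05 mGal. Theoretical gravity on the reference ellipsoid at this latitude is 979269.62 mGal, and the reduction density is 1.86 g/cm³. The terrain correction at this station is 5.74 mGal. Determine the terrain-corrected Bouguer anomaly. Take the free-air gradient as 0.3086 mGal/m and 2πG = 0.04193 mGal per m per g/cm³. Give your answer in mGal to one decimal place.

Free-air correction = 0.3086 × 455.0 = 140.41 mGal
Free-air anomaly = 979100.05 − 979269.62 + (140.41) = -29.16 mGal
Bouguer slab correction = 0.04193 × 1.86 × 455.0 = 35.49 mGal
Simple Bouguer anomaly = -29.16 − (35.49) = -64.65 mGal
Complete Bouguer anomaly = -64.65 + 5.74 = -58.91 mGal

-58.9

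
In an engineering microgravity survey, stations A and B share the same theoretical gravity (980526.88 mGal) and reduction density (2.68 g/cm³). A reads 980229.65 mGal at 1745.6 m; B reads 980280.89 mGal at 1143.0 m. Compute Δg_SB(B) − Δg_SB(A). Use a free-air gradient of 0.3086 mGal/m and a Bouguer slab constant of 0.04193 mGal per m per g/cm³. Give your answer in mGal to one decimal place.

Δg_SB(A) = 980229.65 − 980526.88 + 0.3086×1745.6 − 0.04193×2.68×1745.6 = 45.30 mGal
Δg_SB(B) = 980280.89 − 980526.88 + 0.3086×1143.0 − 0.04193×2.68×1143.0 = -21.70 mGal
Difference = -21.70 − (45.30) = -67.00 mGal

-67.0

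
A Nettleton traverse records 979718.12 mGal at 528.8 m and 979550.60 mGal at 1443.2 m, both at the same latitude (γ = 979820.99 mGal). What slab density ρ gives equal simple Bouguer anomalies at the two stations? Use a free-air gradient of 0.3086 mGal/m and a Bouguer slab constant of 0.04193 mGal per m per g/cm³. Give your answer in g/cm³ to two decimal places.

Δg_obs = 979550.60 − 979718.12 = -167.52 mGal over Δh = 1443.2 − 528.8 = 914.4 m
Equal Bouguer anomalies ⇒ Δg_obs + (0.3086 − 0.04193ρ)·Δh = 0
0.3086 − 0.04193ρ = −Δg_obs/Δh = 0.18320
ρ = (0.3086 − 0.18320) / 0.04193 = 2.99 g/cm³

2.99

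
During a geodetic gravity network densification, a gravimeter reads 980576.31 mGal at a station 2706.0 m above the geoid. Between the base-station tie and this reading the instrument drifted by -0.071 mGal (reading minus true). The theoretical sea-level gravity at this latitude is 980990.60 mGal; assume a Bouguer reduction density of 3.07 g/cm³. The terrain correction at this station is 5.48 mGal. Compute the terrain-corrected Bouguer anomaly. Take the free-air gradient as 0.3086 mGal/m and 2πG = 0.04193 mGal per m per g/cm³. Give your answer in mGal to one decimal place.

Drift-corrected reading = 980576.31 − (-0.071) = 980576.381 mGal
Free-air correction = 0.3086 × 2706.0 = 835.07 mGal
Free-air anomaly = 980576.381 − 980990.60 + (835.07) = 420.851 mGal
Bouguer slab correction = 0.04193 × 3.07 × 2706.0 = 348.33 mGal
Simple Bouguer anomaly = 420.851 − (348.33) = 72.521 mGal
Complete Bouguer anomaly = 72.521 + 5.48 = 78.001 mGal

78.0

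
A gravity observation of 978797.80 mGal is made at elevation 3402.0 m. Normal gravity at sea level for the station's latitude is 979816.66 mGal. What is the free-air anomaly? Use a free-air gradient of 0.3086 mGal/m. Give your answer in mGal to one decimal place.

Free-air correction = 0.3086 × 3402.0 = 1049.86 mGal
Free-air anomaly = 978797.80 − 979816.66 + (1049.86) = 31.00 mGal

31.0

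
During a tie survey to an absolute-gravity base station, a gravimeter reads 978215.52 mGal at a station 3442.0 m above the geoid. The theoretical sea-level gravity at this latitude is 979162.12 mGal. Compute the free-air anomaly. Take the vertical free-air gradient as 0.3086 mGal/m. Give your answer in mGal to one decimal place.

115.6

Free-air correction = 0.3086 × 3442.0 = 1062.20 mGal
Free-air anomaly = 978215.52 − 979162.12 + (1062.20) = 115.60 mGal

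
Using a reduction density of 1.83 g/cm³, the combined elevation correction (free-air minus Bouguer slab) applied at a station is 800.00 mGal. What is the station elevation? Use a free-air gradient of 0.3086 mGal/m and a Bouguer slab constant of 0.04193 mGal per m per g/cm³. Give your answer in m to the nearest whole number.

3450

Combined gradient = 0.3086 − 0.04193 × 1.83 = 0.2318681 mGal/m
h = 800.00 / 0.2318681 = 3450.24 m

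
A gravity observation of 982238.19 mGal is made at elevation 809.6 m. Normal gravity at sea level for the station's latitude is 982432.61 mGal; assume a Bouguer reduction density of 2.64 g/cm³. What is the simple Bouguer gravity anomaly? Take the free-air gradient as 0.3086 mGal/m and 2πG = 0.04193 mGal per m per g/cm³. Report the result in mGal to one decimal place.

-34.2

Free-air correction = 0.3086 × 809.6 = 249.84 mGal
Free-air anomaly = 982238.19 − 982432.61 + (249.84) = 55.42 mGal
Bouguer slab correction = 0.04193 × 2.64 × 809.6 = 89.62 mGal
Simple Bouguer anomaly = 55.42 − (89.62) = -34.20 mGal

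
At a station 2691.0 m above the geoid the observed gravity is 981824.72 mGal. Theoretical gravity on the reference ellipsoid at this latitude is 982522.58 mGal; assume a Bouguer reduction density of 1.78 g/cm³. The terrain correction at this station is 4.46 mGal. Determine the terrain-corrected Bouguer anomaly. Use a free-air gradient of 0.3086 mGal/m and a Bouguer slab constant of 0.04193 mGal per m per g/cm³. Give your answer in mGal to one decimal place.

Free-air correction = 0.3086 × 2691.0 = 830.44 mGal
Free-air anomaly = 981824.72 − 982522.58 + (830.44) = 132.58 mGal
Bouguer slab correction = 0.04193 × 1.78 × 2691.0 = 200.84 mGal
Simple Bouguer anomaly = 132.58 − (200.84) = -68.26 mGal
Complete Bouguer anomaly = -68.26 + 4.46 = -63.80 mGal

-63.8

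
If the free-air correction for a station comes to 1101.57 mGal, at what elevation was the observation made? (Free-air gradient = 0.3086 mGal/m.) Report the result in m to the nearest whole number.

3570

h = 1101.57 / 0.3086 = 3569.57 m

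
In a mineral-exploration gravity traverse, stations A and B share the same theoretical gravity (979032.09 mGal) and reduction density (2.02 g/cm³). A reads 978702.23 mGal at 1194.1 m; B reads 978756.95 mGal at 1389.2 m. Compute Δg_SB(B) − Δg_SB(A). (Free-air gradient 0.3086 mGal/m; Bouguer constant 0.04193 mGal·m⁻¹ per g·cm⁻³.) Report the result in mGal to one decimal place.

98.4

Δg_SB(A) = 978702.23 − 979032.09 + 0.3086×1194.1 − 0.04193×2.02×1194.1 = -62.50 mGal
Δg_SB(B) = 978756.95 − 979032.09 + 0.3086×1389.2 − 0.04193×2.02×1389.2 = 35.90 mGal
Difference = 35.90 − (-62.50) = 98.40 mGal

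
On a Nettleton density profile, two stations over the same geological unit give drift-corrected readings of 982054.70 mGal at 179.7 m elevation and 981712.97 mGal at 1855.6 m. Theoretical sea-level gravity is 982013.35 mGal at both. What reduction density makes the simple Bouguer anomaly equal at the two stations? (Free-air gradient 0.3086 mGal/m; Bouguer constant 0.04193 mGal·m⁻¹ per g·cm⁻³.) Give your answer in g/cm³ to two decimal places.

2.50

Δg_obs = 981712.97 − 982054.70 = -341.73 mGal over Δh = 1855.6 − 179.7 = 1675.9 m
Equal Bouguer anomalies ⇒ Δg_obs + (0.3086 − 0.04193ρ)·Δh = 0
0.3086 − 0.04193ρ = −Δg_obs/Δh = 0.20391
ρ = (0.3086 − 0.20391) / 0.04193 = 2.50 g/cm³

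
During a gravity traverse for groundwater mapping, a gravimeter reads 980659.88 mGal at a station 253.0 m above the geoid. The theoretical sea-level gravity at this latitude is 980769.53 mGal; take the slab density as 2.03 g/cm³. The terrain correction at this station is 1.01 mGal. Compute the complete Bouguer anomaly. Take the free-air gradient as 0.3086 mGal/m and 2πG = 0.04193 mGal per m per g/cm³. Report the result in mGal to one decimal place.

Free-air correction = 0.3086 × 253.0 = 78.08 mGal
Free-air anomaly = 980659.88 − 980769.53 + (78.08) = -31.57 mGal
Bouguer slab correction = 0.04193 × 2.03 × 253.0 = 21.53 mGal
Simple Bouguer anomaly = -31.57 − (21.53) = -53.10 mGal
Complete Bouguer anomaly = -53.10 + 1.01 = -52.09 mGal

-52.1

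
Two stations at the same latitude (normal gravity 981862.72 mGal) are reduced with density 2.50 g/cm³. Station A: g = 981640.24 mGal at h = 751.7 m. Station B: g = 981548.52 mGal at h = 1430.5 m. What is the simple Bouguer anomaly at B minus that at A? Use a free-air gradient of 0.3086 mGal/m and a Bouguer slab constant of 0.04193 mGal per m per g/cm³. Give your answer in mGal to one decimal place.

Δg_SB(A) = 981640.24 − 981862.72 + 0.3086×751.7 − 0.04193×2.50×751.7 = -69.30 mGal
Δg_SB(B) = 981548.52 − 981862.72 + 0.3086×1430.5 − 0.04193×2.50×1430.5 = -22.70 mGal
Difference = -22.70 − (-69.30) = 46.60 mGal

46.6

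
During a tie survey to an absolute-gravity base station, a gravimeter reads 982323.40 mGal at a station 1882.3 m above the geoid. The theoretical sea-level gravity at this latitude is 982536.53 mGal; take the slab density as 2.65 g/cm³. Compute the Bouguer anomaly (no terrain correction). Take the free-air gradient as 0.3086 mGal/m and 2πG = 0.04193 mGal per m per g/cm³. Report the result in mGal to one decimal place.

Free-air correction = 0.3086 × 1882.3 = 580.88 mGal
Free-air anomaly = 982323.40 − 982536.53 + (580.88) = 367.75 mGal
Bouguer slab correction = 0.04193 × 2.65 × 1882.3 = 209.15 mGal
Simple Bouguer anomaly = 367.75 − (209.15) = 158.60 mGal

158.6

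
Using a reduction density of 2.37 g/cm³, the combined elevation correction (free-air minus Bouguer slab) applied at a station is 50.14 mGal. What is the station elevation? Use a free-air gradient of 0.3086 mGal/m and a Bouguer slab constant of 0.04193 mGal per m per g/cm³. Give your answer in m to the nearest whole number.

240

Combined gradient = 0.3086 − 0.04193 × 2.37 = 0.2092259 mGal/m
h = 50.14 / 0.2092259 = 239.65 m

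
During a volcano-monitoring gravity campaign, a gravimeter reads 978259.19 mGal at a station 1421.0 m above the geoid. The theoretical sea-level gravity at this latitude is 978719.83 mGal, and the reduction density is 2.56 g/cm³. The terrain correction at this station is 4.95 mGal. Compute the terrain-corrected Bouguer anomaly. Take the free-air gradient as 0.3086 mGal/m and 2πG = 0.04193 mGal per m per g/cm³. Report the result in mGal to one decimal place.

Free-air correction = 0.3086 × 1421.0 = 438.52 mGal
Free-air anomaly = 978259.19 − 978719.83 + (438.52) = -22.12 mGal
Bouguer slab correction = 0.04193 × 2.56 × 1421.0 = 152.53 mGal
Simple Bouguer anomaly = -22.12 − (152.53) = -174.65 mGal
Complete Bouguer anomaly = -174.65 + 4.95 = -169.70 mGal

-169.7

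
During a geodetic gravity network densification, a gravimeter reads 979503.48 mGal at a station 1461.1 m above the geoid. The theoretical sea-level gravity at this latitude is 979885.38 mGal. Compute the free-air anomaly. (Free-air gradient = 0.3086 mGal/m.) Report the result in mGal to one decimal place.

Free-air correction = 0.3086 × 1461.1 = 450.90 mGal
Free-air anomaly = 979503.48 − 979885.38 + (450.90) = 69.00 mGal

69.0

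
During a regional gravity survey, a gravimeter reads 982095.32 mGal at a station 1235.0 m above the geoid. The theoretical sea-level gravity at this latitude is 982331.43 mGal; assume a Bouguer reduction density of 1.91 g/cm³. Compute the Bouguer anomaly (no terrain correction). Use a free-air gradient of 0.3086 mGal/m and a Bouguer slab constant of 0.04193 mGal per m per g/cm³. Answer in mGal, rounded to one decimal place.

Free-air correction = 0.3086 × 1235.0 = 381.12 mGal
Free-air anomaly = 982095.32 − 982331.43 + (381.12) = 145.01 mGal
Bouguer slab correction = 0.04193 × 1.91 × 1235.0 = 98.91 mGal
Simple Bouguer anomaly = 145.01 − (98.91) = 46.10 mGal

46.1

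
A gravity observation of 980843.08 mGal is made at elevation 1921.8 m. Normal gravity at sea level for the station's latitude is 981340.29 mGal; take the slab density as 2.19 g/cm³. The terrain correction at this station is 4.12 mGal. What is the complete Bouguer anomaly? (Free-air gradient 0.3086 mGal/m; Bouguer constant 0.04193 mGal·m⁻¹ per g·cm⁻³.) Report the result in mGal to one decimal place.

Free-air correction = 0.3086 × 1921.8 = 593.07 mGal
Free-air anomaly = 980843.08 − 981340.29 + (593.07) = 95.86 mGal
Bouguer slab correction = 0.04193 × 2.19 × 1921.8 = 176.47 mGal
Simple Bouguer anomaly = 95.86 − (176.47) = -80.61 mGal
Complete Bouguer anomaly = -80.61 + 4.12 = -76.49 mGal

-76.5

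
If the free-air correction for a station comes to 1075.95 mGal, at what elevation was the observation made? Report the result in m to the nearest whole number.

3487

h = 1075.95 / 0.3086 = 3486.55 m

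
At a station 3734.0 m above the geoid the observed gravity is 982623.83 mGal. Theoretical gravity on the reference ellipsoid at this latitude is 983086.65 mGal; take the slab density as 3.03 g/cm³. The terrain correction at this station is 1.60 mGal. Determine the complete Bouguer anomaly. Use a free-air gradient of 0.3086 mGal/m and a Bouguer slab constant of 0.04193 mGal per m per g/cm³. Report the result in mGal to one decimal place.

216.7

Free-air correction = 0.3086 × 3734.0 = 1152.31 mGal
Free-air anomaly = 982623.83 − 983086.65 + (1152.31) = 689.49 mGal
Bouguer slab correction = 0.04193 × 3.03 × 3734.0 = 474.40 mGal
Simple Bouguer anomaly = 689.49 − (474.40) = 215.09 mGal
Complete Bouguer anomaly = 215.09 + 1.60 = 216.69 mGal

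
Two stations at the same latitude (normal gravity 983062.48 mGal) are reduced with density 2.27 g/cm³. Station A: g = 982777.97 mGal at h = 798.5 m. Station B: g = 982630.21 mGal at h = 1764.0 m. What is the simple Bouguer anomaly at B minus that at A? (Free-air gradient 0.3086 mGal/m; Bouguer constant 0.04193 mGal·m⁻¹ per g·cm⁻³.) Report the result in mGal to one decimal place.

Δg_SB(A) = 982777.97 − 983062.48 + 0.3086×798.5 − 0.04193×2.27×798.5 = -114.10 mGal
Δg_SB(B) = 982630.21 − 983062.48 + 0.3086×1764.0 − 0.04193×2.27×1764.0 = -55.80 mGal
Difference = -55.80 − (-114.10) = 58.30 mGal

58.3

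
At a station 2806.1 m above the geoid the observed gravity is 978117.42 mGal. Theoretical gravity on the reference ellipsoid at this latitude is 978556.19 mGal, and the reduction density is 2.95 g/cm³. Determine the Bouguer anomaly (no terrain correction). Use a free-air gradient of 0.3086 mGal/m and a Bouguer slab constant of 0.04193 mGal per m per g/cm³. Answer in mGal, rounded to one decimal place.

Free-air correction = 0.3086 × 2806.1 = 865.96 mGal
Free-air anomaly = 978117.42 − 978556.19 + (865.96) = 427.19 mGal
Bouguer slab correction = 0.04193 × 2.95 × 2806.1 = 347.10 mGal
Simple Bouguer anomaly = 427.19 − (347.10) = 80.09 mGal

80.1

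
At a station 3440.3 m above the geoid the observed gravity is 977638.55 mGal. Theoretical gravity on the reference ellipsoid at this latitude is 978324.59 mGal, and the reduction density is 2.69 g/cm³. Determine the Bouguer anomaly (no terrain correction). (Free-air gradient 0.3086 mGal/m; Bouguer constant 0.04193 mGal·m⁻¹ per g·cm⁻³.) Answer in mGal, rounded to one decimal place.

Free-air correction = 0.3086 × 3440.3 = 1061.68 mGal
Free-air anomaly = 977638.55 − 978324.59 + (1061.68) = 375.64 mGal
Bouguer slab correction = 0.04193 × 2.69 × 3440.3 = 388.04 mGal
Simple Bouguer anomaly = 375.64 − (388.04) = -12.40 mGal

-12.4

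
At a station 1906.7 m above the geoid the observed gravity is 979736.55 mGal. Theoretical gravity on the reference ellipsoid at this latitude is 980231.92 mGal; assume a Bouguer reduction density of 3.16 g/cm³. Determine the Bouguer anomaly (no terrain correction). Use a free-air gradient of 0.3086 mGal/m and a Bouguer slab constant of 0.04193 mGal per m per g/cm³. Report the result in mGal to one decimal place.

-159.6

Free-air correction = 0.3086 × 1906.7 = 588.41 mGal
Free-air anomaly = 979736.55 − 980231.92 + (588.41) = 93.04 mGal
Bouguer slab correction = 0.04193 × 3.16 × 1906.7 = 252.64 mGal
Simple Bouguer anomaly = 93.04 − (252.64) = -159.60 mGal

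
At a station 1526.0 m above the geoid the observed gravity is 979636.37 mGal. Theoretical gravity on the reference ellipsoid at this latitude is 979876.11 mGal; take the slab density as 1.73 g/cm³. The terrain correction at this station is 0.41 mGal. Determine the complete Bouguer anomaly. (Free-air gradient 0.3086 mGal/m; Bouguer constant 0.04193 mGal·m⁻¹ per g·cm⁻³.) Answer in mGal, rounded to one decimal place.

120.9

Free-air correction = 0.3086 × 1526.0 = 470.92 mGal
Free-air anomaly = 979636.37 − 979876.11 + (470.92) = 231.18 mGal
Bouguer slab correction = 0.04193 × 1.73 × 1526.0 = 110.69 mGal
Simple Bouguer anomaly = 231.18 − (110.69) = 120.49 mGal
Complete Bouguer anomaly = 120.49 + 0.41 = 120.90 mGal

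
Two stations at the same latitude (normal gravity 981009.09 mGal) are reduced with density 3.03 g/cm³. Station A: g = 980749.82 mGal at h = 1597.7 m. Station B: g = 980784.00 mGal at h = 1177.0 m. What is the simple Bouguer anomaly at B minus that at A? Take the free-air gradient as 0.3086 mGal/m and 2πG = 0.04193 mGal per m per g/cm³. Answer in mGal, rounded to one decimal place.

-42.2

Δg_SB(A) = 980749.82 − 981009.09 + 0.3086×1597.7 − 0.04193×3.03×1597.7 = 30.80 mGal
Δg_SB(B) = 980784.00 − 981009.09 + 0.3086×1177.0 − 0.04193×3.03×1177.0 = -11.40 mGal
Difference = -11.40 − (30.80) = -42.20 mGal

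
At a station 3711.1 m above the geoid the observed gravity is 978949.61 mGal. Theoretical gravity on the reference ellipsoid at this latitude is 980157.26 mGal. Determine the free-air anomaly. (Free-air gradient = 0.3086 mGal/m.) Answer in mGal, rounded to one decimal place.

Free-air correction = 0.3086 × 3711.1 = 1145.25 mGal
Free-air anomaly = 978949.61 − 980157.26 + (1145.25) = -62.40 mGal

-62.4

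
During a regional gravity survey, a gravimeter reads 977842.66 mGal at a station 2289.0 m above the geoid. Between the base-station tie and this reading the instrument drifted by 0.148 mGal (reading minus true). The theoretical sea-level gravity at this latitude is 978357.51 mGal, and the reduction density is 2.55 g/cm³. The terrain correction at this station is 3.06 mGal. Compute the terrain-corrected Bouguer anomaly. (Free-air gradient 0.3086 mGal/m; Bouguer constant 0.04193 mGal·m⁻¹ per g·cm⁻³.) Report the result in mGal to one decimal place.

Drift-corrected reading = 977842.66 − (0.148) = 977842.512 mGal
Free-air correction = 0.3086 × 2289.0 = 706.39 mGal
Free-air anomaly = 977842.512 − 978357.51 + (706.39) = 191.392 mGal
Bouguer slab correction = 0.04193 × 2.55 × 2289.0 = 244.74 mGal
Simple Bouguer anomaly = 191.392 − (244.74) = -53.348 mGal
Complete Bouguer anomaly = -53.348 + 3.06 = -50.288 mGal

-50.3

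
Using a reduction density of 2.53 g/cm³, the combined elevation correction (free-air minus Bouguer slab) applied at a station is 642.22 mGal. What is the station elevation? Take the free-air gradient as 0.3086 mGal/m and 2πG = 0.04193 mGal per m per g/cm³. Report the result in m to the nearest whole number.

Combined gradient = 0.3086 − 0.04193 × 2.53 = 0.2025171 mGal/m
h = 642.22 / 0.2025171 = 3171.19 m

3171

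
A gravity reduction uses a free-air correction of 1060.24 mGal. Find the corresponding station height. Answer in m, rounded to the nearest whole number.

3436

h = 1060.24 / 0.3086 = 3435.64 m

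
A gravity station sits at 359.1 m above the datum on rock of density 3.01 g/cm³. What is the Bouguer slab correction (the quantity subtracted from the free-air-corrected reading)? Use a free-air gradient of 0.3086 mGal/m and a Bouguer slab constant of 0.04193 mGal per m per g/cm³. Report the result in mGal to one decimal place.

45.3

Bouguer slab correction = 0.04193 × 3.01 × 359.1 = 45.3 mGal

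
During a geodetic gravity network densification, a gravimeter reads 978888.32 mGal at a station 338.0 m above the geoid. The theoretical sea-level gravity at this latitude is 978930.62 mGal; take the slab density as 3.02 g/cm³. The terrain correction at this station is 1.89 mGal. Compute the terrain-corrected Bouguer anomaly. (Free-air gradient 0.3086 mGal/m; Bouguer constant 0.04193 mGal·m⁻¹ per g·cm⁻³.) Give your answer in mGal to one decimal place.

21.1

Free-air correction = 0.3086 × 338.0 = 104.31 mGal
Free-air anomaly = 978888.32 − 978930.62 + (104.31) = 62.01 mGal
Bouguer slab correction = 0.04193 × 3.02 × 338.0 = 42.80 mGal
Simple Bouguer anomaly = 62.01 − (42.80) = 19.21 mGal
Complete Bouguer anomaly = 19.21 + 1.89 = 21.10 mGal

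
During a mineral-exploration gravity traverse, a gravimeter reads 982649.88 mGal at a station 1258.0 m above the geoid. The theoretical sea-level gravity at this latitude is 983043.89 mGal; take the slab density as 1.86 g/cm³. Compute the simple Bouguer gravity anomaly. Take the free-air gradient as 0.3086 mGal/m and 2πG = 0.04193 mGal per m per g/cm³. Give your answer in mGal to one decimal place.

Free-air correction = 0.3086 × 1258.0 = 388.22 mGal
Free-air anomaly = 982649.88 − 983043.89 + (388.22) = -5.79 mGal
Bouguer slab correction = 0.04193 × 1.86 × 1258.0 = 98.11 mGal
Simple Bouguer anomaly = -5.79 − (98.11) = -103.90 mGal

-103.9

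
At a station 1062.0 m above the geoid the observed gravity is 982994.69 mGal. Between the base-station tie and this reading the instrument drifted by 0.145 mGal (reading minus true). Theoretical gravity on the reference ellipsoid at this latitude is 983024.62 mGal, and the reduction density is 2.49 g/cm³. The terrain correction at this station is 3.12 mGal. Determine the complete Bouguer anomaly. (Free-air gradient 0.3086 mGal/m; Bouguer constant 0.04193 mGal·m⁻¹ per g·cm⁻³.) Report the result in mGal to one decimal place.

Drift-corrected reading = 982994.69 − (0.145) = 982994.545 mGal
Free-air correction = 0.3086 × 1062.0 = 327.73 mGal
Free-air anomaly = 982994.545 − 983024.62 + (327.73) = 297.655 mGal
Bouguer slab correction = 0.04193 × 2.49 × 1062.0 = 110.88 mGal
Simple Bouguer anomaly = 297.655 − (110.88) = 186.775 mGal
Complete Bouguer anomaly = 186.775 + 3.12 = 189.895 mGal

189.9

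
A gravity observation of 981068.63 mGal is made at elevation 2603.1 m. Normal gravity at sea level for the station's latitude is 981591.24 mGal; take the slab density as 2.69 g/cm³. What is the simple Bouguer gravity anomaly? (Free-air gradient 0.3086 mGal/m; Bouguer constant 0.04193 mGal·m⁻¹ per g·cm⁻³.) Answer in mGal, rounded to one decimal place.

-12.9

Free-air correction = 0.3086 × 2603.1 = 803.32 mGal
Free-air anomaly = 981068.63 − 981591.24 + (803.32) = 280.71 mGal
Bouguer slab correction = 0.04193 × 2.69 × 2603.1 = 293.61 mGal
Simple Bouguer anomaly = 280.71 − (293.61) = -12.90 mGal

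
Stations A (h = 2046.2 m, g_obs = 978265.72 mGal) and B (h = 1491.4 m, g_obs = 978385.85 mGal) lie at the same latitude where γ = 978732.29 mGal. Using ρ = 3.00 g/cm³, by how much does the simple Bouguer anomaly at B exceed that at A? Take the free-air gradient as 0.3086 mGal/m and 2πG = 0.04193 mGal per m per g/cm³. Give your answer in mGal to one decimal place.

18.7

Δg_SB(A) = 978265.72 − 978732.29 + 0.3086×2046.2 − 0.04193×3.00×2046.2 = -92.50 mGal
Δg_SB(B) = 978385.85 − 978732.29 + 0.3086×1491.4 − 0.04193×3.00×1491.4 = -73.80 mGal
Difference = -73.80 − (-92.50) = 18.70 mGal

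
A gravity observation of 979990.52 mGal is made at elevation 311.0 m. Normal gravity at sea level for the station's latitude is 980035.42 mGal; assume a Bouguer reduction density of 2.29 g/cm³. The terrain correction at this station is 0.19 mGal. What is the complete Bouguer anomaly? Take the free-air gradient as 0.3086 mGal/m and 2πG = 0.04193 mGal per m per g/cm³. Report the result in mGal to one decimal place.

Free-air correction = 0.3086 × 311.0 = 95.97 mGal
Free-air anomaly = 979990.52 − 980035.42 + (95.97) = 51.07 mGal
Bouguer slab correction = 0.04193 × 2.29 × 311.0 = 29.86 mGal
Simple Bouguer anomaly = 51.07 − (29.86) = 21.21 mGal
Complete Bouguer anomaly = 21.21 + 0.19 = 21.40 mGal

21.4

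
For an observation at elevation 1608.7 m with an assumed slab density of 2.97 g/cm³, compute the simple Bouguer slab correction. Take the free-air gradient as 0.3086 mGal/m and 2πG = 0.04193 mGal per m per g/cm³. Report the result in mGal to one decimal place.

200.3

Bouguer slab correction = 0.04193 × 2.97 × 1608.7 = 200.3 mGal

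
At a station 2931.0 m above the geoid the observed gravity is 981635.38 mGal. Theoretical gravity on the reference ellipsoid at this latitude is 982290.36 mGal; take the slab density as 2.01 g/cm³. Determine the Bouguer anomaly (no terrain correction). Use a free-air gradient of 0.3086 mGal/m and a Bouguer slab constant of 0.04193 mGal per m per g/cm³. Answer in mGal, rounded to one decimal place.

Free-air correction = 0.3086 × 2931.0 = 904.51 mGal
Free-air anomaly = 981635.38 − 982290.36 + (904.51) = 249.53 mGal
Bouguer slab correction = 0.04193 × 2.01 × 2931.0 = 247.02 mGal
Simple Bouguer anomaly = 249.53 − (247.02) = 2.51 mGal

2.5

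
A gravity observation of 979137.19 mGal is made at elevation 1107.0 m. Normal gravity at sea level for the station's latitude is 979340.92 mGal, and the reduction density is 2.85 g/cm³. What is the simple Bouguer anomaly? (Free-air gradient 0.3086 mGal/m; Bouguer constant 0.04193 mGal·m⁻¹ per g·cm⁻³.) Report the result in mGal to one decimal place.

Free-air correction = 0.3086 × 1107.0 = 341.62 mGal
Free-air anomaly = 979137.19 − 979340.92 + (341.62) = 137.89 mGal
Bouguer slab correction = 0.04193 × 2.85 × 1107.0 = 132.29 mGal
Simple Bouguer anomaly = 137.89 − (132.29) = 5.60 mGal

5.6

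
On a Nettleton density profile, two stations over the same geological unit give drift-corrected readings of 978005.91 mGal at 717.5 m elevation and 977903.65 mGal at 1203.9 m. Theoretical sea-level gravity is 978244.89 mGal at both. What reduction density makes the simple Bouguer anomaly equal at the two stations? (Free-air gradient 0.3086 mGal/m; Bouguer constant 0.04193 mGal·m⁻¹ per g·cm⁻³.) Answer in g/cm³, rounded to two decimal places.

Δg_obs = 977903.65 − 978005.91 = -102.26 mGal over Δh = 1203.9 − 717.5 = 486.4 m
Equal Bouguer anomalies ⇒ Δg_obs + (0.3086 − 0.04193ρ)·Δh = 0
0.3086 − 0.04193ρ = −Δg_obs/Δh = 0.21024
ρ = (0.3086 − 0.21024) / 0.04193 = 2.35 g/cm³

2.35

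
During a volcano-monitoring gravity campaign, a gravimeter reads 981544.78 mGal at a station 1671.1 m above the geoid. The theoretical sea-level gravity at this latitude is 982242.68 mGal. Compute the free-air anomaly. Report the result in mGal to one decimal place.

Free-air correction = 0.3086 × 1671.1 = 515.70 mGal
Free-air anomaly = 981544.78 − 982242.68 + (515.70) = -182.20 mGal

-182.2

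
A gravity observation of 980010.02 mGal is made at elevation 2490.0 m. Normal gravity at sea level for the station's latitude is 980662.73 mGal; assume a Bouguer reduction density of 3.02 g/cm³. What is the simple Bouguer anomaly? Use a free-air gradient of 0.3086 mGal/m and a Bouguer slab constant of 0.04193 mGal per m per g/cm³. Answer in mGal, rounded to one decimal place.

-199.6

Free-air correction = 0.3086 × 2490.0 = 768.41 mGal
Free-air anomaly = 980010.02 − 980662.73 + (768.41) = 115.70 mGal
Bouguer slab correction = 0.04193 × 3.02 × 2490.0 = 315.31 mGal
Simple Bouguer anomaly = 115.70 − (315.31) = -199.61 mGal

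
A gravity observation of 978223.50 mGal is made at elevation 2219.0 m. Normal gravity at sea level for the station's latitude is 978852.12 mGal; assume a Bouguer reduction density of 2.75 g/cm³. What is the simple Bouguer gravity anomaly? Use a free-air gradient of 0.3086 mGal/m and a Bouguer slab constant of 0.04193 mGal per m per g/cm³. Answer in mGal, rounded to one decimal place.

Free-air correction = 0.3086 × 2219.0 = 684.78 mGal
Free-air anomaly = 978223.50 − 978852.12 + (684.78) = 56.16 mGal
Bouguer slab correction = 0.04193 × 2.75 × 2219.0 = 255.87 mGal
Simple Bouguer anomaly = 56.16 − (255.87) = -199.71 mGal

-199.7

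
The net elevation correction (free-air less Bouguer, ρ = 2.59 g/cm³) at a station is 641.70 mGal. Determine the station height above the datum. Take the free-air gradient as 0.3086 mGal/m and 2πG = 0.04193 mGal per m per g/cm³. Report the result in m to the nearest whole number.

3208

Combined gradient = 0.3086 − 0.04193 × 2.59 = 0.2000013 mGal/m
h = 641.70 / 0.2000013 = 3208.48 m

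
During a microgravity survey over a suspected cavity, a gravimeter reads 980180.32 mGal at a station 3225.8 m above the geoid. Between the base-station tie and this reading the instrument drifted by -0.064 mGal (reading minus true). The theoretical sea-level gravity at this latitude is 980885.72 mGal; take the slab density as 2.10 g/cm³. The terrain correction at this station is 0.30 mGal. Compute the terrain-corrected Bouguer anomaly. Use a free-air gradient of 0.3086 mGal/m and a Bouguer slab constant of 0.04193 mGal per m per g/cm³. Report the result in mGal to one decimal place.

Drift-corrected reading = 980180.32 − (-0.064) = 980180.384 mGal
Free-air correction = 0.3086 × 3225.8 = 995.48 mGal
Free-air anomaly = 980180.384 − 980885.72 + (995.48) = 290.144 mGal
Bouguer slab correction = 0.04193 × 2.10 × 3225.8 = 284.04 mGal
Simple Bouguer anomaly = 290.144 − (284.04) = 6.104 mGal
Complete Bouguer anomaly = 6.104 + 0.30 = 6.404 mGal

6.4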